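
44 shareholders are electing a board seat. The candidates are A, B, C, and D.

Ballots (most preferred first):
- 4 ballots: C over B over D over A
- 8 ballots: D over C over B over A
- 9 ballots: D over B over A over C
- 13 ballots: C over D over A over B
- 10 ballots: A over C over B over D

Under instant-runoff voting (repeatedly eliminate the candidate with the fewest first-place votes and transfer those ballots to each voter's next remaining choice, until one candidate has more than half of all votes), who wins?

C

Round 1: A 10, B 0, C 17, D 17. B eliminated.
Round 2: A 10, C 17, D 17. A eliminated.
Round 3: C 27, D 17. C has a majority (≥23).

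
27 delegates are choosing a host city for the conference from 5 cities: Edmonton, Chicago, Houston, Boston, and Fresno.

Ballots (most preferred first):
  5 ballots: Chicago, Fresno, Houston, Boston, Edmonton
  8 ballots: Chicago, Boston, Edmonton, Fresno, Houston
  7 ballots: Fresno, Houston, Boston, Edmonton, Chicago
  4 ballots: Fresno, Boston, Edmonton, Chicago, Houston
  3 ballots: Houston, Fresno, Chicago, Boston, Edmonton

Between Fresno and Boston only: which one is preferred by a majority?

Fresno is ranked above Boston on 19 ballots; Boston above Fresno on 8.

Fresno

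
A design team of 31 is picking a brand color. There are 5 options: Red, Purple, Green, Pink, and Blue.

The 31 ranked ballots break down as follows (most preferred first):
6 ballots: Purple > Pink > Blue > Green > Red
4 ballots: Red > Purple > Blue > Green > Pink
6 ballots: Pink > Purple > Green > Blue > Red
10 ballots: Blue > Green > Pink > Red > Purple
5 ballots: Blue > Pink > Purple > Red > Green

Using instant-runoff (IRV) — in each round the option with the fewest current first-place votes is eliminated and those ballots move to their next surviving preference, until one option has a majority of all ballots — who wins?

Purple

Round 1: Red 4, Purple 6, Green 0, Pink 6, Blue 15. Green eliminated.
Round 2: Red 4, Purple 6, Pink 6, Blue 15. Red eliminated.
Round 3: Purple 10, Pink 6, Blue 15. Pink eliminated.
Round 4: Purple 16, Blue 15. Purple has a majority (≥16).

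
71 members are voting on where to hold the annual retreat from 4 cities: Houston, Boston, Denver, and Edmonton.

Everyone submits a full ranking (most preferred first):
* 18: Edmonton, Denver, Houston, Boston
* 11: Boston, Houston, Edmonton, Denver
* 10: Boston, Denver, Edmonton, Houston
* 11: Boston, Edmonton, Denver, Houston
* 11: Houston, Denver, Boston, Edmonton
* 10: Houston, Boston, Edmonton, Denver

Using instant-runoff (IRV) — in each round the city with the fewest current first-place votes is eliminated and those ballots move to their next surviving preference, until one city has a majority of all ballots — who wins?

Round 1: Houston 21, Boston 32, Denver 0, Edmonton 18. Denver eliminated.
Round 2: Houston 21, Boston 32, Edmonton 18. Edmonton eliminated.
Round 3: Houston 39, Boston 32. Houston has a majority (≥36).

Houston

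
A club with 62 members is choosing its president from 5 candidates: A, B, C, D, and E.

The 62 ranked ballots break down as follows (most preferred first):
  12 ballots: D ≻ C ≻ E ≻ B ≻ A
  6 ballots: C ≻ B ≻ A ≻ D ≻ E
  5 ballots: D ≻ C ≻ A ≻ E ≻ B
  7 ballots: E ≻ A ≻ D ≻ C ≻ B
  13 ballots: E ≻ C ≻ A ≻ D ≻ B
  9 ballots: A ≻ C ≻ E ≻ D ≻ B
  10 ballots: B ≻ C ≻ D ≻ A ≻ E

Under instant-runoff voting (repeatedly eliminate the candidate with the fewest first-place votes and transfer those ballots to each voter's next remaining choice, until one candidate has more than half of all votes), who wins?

Round 1: A 9, B 10, C 6, D 17, E 20. C eliminated.
Round 2: A 9, B 16, D 17, E 20. A eliminated.
Round 3: B 16, D 17, E 29. B eliminated.
Round 4: D 33, E 29. D has a majority (≥32).

D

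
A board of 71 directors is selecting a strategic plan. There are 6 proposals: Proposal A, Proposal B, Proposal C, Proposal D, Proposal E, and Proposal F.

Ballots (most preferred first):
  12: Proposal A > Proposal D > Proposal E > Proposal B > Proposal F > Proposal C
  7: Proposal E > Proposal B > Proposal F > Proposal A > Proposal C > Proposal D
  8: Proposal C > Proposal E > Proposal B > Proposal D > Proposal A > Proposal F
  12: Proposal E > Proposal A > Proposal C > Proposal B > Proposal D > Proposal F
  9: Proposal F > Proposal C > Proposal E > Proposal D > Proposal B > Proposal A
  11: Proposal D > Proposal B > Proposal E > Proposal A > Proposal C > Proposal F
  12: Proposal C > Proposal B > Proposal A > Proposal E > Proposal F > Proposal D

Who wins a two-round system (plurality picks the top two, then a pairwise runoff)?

Round 1 first-place votes: Proposal A 12, Proposal B 0, Proposal C 20, Proposal D 11, Proposal E 19, Proposal F 9. Proposal C and Proposal E advance.
Runoff: Proposal C is ranked above Proposal E on 29 ballots, Proposal E above Proposal C on 42.

Proposal E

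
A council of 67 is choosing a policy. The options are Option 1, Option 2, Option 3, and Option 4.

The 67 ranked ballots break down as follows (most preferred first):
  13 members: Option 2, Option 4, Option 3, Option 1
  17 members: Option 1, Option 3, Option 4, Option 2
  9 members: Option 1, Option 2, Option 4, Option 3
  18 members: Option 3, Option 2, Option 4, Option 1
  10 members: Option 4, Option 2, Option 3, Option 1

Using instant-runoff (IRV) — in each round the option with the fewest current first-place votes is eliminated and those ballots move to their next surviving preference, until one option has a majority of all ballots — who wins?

Round 1: Option 1 26, Option 2 13, Option 3 18, Option 4 10. Option 4 eliminated.
Round 2: Option 1 26, Option 2 23, Option 3 18. Option 3 eliminated.
Round 3: Option 1 26, Option 2 41. Option 2 has a majority (≥34).

Option 2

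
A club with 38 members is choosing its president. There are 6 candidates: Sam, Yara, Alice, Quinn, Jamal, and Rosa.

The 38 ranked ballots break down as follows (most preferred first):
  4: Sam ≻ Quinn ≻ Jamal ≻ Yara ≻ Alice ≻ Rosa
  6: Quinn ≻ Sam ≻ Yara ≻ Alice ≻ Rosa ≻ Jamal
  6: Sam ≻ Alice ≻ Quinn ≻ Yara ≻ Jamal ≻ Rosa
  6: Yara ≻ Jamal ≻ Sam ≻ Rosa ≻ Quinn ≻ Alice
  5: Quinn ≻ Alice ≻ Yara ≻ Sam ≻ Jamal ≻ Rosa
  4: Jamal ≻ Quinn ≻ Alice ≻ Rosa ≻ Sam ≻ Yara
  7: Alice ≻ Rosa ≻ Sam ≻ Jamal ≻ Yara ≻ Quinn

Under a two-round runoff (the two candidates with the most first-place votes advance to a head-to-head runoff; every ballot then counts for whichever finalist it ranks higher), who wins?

Sam

Round 1 first-place votes: Sam 10, Yara 6, Alice 7, Quinn 11, Jamal 4, Rosa 0. Quinn and Sam advance.
Runoff: Quinn is ranked above Sam on 15 ballots, Sam above Quinn on 23.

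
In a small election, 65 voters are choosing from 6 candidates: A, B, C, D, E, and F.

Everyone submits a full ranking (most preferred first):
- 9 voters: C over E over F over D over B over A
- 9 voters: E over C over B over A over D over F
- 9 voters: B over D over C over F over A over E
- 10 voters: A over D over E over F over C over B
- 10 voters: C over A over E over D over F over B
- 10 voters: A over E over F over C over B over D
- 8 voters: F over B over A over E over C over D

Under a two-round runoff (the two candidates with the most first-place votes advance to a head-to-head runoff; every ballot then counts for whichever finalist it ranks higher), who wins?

Round 1 first-place votes: A 20, B 9, C 19, D 0, E 9, F 8. A and C advance.
Runoff: A is ranked above C on 28 ballots, C above A on 37.

C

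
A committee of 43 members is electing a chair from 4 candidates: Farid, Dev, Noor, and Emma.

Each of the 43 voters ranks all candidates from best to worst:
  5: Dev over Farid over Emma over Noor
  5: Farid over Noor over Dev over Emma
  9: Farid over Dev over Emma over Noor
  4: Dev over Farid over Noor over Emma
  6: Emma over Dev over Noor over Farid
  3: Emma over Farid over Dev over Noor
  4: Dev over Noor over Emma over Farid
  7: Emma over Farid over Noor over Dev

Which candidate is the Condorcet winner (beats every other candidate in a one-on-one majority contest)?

Farid vs Dev: 24–19
Farid vs Noor: 33–10
Farid vs Emma: 23–20
Farid beats every other candidate.

Farid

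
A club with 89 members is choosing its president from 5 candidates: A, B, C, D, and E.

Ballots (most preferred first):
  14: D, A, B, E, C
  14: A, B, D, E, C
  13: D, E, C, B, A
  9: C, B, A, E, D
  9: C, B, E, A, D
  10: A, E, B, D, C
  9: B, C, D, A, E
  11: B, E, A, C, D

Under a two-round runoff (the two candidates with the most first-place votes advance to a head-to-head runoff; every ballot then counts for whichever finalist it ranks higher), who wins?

Round 1 first-place votes: A 24, B 20, C 18, D 27, E 0. D and A advance.
Runoff: D is ranked above A on 36 ballots, A above D on 53.

A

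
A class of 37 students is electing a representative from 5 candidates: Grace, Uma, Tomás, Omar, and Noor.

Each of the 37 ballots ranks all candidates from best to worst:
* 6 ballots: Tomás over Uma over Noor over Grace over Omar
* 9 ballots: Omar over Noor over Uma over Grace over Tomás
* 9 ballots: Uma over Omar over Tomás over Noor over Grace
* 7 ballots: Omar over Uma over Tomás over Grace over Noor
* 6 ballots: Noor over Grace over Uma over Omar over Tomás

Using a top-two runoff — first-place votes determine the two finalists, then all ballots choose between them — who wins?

Uma

Round 1 first-place votes: Grace 0, Uma 9, Tomás 6, Omar 16, Noor 6. Omar and Uma advance.
Runoff: Omar is ranked above Uma on 16 ballots, Uma above Omar on 21.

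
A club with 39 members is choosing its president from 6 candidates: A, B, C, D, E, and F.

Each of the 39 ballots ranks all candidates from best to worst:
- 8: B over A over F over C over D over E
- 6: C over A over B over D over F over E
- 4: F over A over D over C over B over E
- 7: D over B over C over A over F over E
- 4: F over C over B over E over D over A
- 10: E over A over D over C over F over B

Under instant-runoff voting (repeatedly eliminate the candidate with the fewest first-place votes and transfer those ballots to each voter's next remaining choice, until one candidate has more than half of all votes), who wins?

B

Round 1: A 0, B 8, C 6, D 7, E 10, F 8. A eliminated.
Round 2: B 8, C 6, D 7, E 10, F 8. C eliminated.
Round 3: B 14, D 7, E 10, F 8. D eliminated.
Round 4: B 21, E 10, F 8. B has a majority (≥20).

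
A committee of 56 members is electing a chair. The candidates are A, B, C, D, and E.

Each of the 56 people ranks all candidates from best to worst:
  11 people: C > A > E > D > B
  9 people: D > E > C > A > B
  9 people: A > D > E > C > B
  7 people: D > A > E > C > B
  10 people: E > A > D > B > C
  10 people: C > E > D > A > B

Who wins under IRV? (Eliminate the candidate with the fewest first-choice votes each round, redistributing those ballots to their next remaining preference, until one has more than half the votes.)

D

Round 1: A 9, B 0, C 21, D 16, E 10. B eliminated.
Round 2: A 9, C 21, D 16, E 10. A eliminated.
Round 3: C 21, D 25, E 10. E eliminated.
Round 4: C 21, D 35. D has a majority (≥29).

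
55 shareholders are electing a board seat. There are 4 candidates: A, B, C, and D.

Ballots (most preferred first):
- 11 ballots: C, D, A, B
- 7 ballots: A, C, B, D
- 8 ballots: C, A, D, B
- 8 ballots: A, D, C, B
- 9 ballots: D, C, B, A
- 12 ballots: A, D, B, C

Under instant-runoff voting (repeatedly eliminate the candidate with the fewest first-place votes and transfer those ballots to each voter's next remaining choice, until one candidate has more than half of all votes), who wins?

C

Round 1: A 27, B 0, C 19, D 9. B eliminated.
Round 2: A 27, C 19, D 9. D eliminated.
Round 3: A 27, C 28. C has a majority (≥28).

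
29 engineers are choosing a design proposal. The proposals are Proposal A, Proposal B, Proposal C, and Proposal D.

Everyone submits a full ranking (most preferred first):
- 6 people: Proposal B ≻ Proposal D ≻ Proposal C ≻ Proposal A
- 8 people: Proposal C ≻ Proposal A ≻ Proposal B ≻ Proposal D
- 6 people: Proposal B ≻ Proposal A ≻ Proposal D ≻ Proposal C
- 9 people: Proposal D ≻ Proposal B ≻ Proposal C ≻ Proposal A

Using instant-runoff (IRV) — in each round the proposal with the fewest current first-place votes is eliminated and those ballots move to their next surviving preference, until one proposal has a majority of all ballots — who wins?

Round 1: Proposal A 0, Proposal B 12, Proposal C 8, Proposal D 9. Proposal A eliminated.
Round 2: Proposal B 12, Proposal C 8, Proposal D 9. Proposal C eliminated.
Round 3: Proposal B 20, Proposal D 9. Proposal B has a majority (≥15).

Proposal B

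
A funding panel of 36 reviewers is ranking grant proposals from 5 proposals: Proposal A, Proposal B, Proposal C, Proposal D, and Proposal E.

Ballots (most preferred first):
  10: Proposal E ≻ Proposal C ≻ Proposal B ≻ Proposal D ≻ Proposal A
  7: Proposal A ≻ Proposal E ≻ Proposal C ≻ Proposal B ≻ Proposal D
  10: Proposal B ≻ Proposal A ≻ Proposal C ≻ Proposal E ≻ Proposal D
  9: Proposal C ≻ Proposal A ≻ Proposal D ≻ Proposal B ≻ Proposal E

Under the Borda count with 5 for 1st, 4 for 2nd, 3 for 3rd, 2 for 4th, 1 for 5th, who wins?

Proposal C

Proposal A: 10×1 + 7×5 + 10×4 + 9×4 = 121
Proposal B: 10×3 + 7×2 + 10×5 + 9×2 = 112
Proposal C: 10×4 + 7×3 + 10×3 + 9×5 = 136
Proposal D: 10×2 + 7×1 + 10×1 + 9×3 = 64
Proposal E: 10×5 + 7×4 + 10×2 + 9×1 = 107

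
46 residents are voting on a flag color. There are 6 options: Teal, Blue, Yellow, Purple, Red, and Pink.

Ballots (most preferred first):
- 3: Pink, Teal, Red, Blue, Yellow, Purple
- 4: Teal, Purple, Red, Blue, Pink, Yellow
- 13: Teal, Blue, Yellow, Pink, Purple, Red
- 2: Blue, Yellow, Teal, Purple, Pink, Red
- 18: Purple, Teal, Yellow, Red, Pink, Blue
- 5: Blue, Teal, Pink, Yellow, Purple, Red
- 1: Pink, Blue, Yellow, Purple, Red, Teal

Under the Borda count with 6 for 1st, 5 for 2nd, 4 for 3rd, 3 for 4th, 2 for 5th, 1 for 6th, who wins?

Teal: 3×5 + 4×6 + 13×6 + 2×4 + 18×5 + 5×5 + 1×1 = 241
Blue: 3×3 + 4×3 + 13×5 + 2×6 + 18×1 + 5×6 + 1×5 = 151
Yellow: 3×2 + 4×1 + 13×4 + 2×5 + 18×4 + 5×3 + 1×4 = 163
Purple: 3×1 + 4×5 + 13×2 + 2×3 + 18×6 + 5×2 + 1×3 = 176
Red: 3×4 + 4×4 + 13×1 + 2×1 + 18×3 + 5×1 + 1×2 = 104
Pink: 3×6 + 4×2 + 13×3 + 2×2 + 18×2 + 5×4 + 1×6 = 131

Teal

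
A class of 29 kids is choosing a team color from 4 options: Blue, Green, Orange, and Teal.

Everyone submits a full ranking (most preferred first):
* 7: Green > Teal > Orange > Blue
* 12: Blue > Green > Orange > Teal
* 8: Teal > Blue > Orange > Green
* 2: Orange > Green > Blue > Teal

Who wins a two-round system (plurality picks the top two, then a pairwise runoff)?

Round 1 first-place votes: Blue 12, Green 7, Orange 2, Teal 8. Blue and Teal advance.
Runoff: Blue is ranked above Teal on 14 ballots, Teal above Blue on 15.

Teal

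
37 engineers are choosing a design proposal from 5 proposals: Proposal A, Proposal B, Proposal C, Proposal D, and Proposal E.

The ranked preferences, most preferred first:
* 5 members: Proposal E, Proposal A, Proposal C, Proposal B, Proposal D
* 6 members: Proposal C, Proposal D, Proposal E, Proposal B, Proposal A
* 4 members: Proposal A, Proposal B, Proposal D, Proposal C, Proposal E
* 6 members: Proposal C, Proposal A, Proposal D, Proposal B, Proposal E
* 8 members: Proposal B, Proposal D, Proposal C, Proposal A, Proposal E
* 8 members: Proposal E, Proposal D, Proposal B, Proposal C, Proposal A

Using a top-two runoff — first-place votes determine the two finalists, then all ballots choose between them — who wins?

Round 1 first-place votes: Proposal A 4, Proposal B 8, Proposal C 12, Proposal D 0, Proposal E 13. Proposal E and Proposal C advance.
Runoff: Proposal E is ranked above Proposal C on 13 ballots, Proposal C above Proposal E on 24.

Proposal C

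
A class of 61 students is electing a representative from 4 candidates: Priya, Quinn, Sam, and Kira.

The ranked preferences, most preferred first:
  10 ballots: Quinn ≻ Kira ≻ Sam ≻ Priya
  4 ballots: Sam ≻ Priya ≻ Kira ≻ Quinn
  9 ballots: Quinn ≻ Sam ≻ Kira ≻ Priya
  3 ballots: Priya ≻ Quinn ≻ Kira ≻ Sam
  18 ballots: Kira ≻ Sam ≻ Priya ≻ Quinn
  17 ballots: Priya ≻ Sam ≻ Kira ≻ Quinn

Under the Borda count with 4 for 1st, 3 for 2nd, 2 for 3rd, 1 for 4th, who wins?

Priya: 10×1 + 4×3 + 9×1 + 3×4 + 18×2 + 17×4 = 147
Quinn: 10×4 + 4×1 + 9×4 + 3×3 + 18×1 + 17×1 = 124
Sam: 10×2 + 4×4 + 9×3 + 3×1 + 18×3 + 17×3 = 171
Kira: 10×3 + 4×2 + 9×2 + 3×2 + 18×4 + 17×2 = 168

Sam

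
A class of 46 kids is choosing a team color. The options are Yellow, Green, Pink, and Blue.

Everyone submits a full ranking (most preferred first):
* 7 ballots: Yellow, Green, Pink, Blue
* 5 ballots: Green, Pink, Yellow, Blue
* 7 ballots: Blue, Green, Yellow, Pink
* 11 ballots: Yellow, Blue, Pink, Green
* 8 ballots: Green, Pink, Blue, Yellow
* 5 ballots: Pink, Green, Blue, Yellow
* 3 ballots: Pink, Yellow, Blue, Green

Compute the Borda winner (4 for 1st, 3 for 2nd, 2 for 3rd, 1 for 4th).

Yellow: 7×4 + 5×2 + 7×2 + 11×4 + 8×1 + 5×1 + 3×3 = 118
Green: 7×3 + 5×4 + 7×3 + 11×1 + 8×4 + 5×3 + 3×1 = 123
Pink: 7×2 + 5×3 + 7×1 + 11×2 + 8×3 + 5×4 + 3×4 = 114
Blue: 7×1 + 5×1 + 7×4 + 11×3 + 8×2 + 5×2 + 3×2 = 105

Green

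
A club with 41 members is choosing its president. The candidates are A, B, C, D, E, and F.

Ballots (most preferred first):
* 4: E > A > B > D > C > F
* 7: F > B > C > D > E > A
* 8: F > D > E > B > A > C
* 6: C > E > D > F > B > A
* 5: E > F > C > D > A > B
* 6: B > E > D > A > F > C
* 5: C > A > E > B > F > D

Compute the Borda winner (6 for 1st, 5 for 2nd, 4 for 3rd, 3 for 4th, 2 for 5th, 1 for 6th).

A: 4×5 + 7×1 + 8×2 + 6×1 + 5×2 + 6×3 + 5×5 = 102
B: 4×4 + 7×5 + 8×3 + 6×2 + 5×1 + 6×6 + 5×3 = 143
C: 4×2 + 7×4 + 8×1 + 6×6 + 5×4 + 6×1 + 5×6 = 136
D: 4×3 + 7×3 + 8×5 + 6×4 + 5×3 + 6×4 + 5×1 = 141
E: 4×6 + 7×2 + 8×4 + 6×5 + 5×6 + 6×5 + 5×4 = 180
F: 4×1 + 7×6 + 8×6 + 6×3 + 5×5 + 6×2 + 5×2 = 159

E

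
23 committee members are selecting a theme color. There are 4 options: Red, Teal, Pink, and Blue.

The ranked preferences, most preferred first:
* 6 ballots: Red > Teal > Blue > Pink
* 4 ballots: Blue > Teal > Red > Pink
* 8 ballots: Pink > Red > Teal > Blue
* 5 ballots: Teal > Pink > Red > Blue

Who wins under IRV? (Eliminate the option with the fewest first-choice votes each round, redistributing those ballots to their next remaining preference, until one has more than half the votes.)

Round 1: Red 6, Teal 5, Pink 8, Blue 4. Blue eliminated.
Round 2: Red 6, Teal 9, Pink 8. Red eliminated.
Round 3: Teal 15, Pink 8. Teal has a majority (≥12).

Teal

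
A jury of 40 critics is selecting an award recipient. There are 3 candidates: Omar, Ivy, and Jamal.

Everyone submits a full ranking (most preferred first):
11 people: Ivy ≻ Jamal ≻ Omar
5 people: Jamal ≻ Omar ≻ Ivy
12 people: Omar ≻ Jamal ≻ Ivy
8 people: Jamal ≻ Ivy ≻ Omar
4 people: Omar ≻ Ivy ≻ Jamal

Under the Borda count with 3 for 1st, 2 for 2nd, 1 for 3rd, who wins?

Jamal

Omar: 11×1 + 5×2 + 12×3 + 8×1 + 4×3 = 77
Ivy: 11×3 + 5×1 + 12×1 + 8×2 + 4×2 = 74
Jamal: 11×2 + 5×3 + 12×2 + 8×3 + 4×1 = 89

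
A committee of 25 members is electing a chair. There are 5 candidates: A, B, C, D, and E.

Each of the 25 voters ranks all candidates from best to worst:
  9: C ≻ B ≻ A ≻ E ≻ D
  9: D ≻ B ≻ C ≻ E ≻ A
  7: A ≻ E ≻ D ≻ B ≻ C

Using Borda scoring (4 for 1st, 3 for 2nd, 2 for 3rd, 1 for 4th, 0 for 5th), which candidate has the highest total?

B

A: 9×2 + 9×0 + 7×4 = 46
B: 9×3 + 9×3 + 7×1 = 61
C: 9×4 + 9×2 + 7×0 = 54
D: 9×0 + 9×4 + 7×2 = 50
E: 9×1 + 9×1 + 7×3 = 39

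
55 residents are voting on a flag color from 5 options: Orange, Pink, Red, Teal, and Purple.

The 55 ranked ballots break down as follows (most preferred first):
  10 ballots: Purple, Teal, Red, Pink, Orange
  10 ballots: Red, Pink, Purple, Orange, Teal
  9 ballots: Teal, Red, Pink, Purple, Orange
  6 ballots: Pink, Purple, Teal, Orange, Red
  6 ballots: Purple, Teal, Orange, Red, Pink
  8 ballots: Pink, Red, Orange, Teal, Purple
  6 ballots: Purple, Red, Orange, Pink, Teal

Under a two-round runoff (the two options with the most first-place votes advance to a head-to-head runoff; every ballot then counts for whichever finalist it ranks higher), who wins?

Round 1 first-place votes: Orange 0, Pink 14, Red 10, Teal 9, Purple 22. Purple and Pink advance.
Runoff: Purple is ranked above Pink on 22 ballots, Pink above Purple on 33.

Pink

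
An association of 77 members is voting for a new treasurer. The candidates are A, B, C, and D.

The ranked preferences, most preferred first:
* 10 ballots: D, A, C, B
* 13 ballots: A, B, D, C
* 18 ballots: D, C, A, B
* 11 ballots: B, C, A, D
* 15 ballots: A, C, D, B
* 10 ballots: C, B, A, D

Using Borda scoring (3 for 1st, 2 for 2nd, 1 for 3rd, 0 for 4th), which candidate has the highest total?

A: 10×2 + 13×3 + 18×1 + 11×1 + 15×3 + 10×1 = 143
B: 10×0 + 13×2 + 18×0 + 11×3 + 15×0 + 10×2 = 79
C: 10×1 + 13×0 + 18×2 + 11×2 + 15×2 + 10×3 = 128
D: 10×3 + 13×1 + 18×3 + 11×0 + 15×1 + 10×0 = 112

A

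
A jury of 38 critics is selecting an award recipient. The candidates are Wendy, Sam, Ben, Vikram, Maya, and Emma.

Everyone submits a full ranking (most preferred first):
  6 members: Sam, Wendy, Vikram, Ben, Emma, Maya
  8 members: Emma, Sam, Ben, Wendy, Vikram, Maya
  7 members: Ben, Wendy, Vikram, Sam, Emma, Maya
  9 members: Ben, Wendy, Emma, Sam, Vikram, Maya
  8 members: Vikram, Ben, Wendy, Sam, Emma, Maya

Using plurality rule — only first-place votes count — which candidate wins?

First-place votes: Wendy 0, Sam 6, Ben 16, Vikram 8, Maya 0, Emma 8.

Ben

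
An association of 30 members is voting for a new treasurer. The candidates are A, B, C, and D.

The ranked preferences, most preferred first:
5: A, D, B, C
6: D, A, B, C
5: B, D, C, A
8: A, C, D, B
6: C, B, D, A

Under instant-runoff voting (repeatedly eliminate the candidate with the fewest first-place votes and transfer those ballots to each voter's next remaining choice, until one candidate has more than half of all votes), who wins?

D

Round 1: A 13, B 5, C 6, D 6. B eliminated.
Round 2: A 13, C 6, D 11. C eliminated.
Round 3: A 13, D 17. D has a majority (≥16).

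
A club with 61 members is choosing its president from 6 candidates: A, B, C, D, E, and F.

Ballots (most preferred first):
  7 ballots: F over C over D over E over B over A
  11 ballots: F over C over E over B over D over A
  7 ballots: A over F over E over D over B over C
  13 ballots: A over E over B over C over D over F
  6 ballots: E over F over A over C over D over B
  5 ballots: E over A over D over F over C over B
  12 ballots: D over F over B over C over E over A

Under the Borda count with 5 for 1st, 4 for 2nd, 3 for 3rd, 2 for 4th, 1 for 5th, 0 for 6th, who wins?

F

A: 7×0 + 11×0 + 7×5 + 13×5 + 6×3 + 5×4 + 12×0 = 138
B: 7×1 + 11×2 + 7×1 + 13×3 + 6×0 + 5×0 + 12×3 = 111
C: 7×4 + 11×4 + 7×0 + 13×2 + 6×2 + 5×1 + 12×2 = 139
D: 7×3 + 11×1 + 7×2 + 13×1 + 6×1 + 5×3 + 12×5 = 140
E: 7×2 + 11×3 + 7×3 + 13×4 + 6×5 + 5×5 + 12×1 = 187
F: 7×5 + 11×5 + 7×4 + 13×0 + 6×4 + 5×2 + 12×4 = 200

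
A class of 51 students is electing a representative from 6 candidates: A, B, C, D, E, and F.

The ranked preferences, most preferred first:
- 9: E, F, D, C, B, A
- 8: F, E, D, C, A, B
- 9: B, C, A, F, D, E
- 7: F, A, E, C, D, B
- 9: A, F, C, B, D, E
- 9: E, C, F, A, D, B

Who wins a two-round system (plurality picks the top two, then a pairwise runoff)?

Round 1 first-place votes: A 9, B 9, C 0, D 0, E 18, F 15. E and F advance.
Runoff: E is ranked above F on 18 ballots, F above E on 33.

F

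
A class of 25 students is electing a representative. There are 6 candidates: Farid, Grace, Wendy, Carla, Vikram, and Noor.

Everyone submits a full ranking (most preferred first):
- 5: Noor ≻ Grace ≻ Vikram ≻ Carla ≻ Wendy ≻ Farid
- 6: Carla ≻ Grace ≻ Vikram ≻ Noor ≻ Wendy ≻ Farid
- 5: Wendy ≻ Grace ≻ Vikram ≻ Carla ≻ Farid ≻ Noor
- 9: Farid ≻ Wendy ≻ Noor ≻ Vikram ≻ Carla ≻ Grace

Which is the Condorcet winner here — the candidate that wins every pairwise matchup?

Wendy vs Farid: 16–9
Wendy vs Grace: 14–11
Wendy vs Carla: 14–11
Wendy vs Vikram: 14–11
Wendy vs Noor: 14–11
Wendy beats every other candidate.

Wendy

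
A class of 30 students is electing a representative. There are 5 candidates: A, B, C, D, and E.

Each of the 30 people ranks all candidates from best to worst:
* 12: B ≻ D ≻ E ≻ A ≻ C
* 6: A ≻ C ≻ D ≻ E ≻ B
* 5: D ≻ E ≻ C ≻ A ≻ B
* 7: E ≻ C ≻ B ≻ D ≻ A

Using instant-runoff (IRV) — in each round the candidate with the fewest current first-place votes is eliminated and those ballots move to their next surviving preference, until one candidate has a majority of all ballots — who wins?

Round 1: A 6, B 12, C 0, D 5, E 7. C eliminated.
Round 2: A 6, B 12, D 5, E 7. D eliminated.
Round 3: A 6, B 12, E 12. A eliminated.
Round 4: B 12, E 18. E has a majority (≥16).

E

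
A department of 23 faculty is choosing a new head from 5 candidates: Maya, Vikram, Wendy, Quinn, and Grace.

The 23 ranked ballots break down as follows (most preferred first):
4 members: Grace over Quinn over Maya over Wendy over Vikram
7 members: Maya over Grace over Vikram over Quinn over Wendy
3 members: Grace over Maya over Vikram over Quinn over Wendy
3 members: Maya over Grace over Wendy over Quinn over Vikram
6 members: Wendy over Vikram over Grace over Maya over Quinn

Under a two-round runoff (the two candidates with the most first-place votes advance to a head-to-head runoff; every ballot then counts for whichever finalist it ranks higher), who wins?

Grace

Round 1 first-place votes: Maya 10, Vikram 0, Wendy 6, Quinn 0, Grace 7. Maya and Grace advance.
Runoff: Maya is ranked above Grace on 10 ballots, Grace above Maya on 13.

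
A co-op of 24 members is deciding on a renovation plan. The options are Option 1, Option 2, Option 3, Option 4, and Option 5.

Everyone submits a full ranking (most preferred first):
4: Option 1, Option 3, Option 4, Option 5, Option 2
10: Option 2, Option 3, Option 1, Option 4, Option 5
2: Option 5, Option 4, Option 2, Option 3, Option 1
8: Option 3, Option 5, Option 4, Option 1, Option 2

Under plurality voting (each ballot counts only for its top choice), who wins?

First-place votes: Option 1 4, Option 2 10, Option 3 8, Option 4 0, Option 5 2.

Option 2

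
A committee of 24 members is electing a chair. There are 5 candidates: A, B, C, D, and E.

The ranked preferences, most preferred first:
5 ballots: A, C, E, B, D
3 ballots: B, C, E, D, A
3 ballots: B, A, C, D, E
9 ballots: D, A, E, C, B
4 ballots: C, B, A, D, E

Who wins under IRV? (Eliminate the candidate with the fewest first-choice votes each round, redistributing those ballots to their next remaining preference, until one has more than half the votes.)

Round 1: A 5, B 6, C 4, D 9, E 0. E eliminated.
Round 2: A 5, B 6, C 4, D 9. C eliminated.
Round 3: A 5, B 10, D 9. A eliminated.
Round 4: B 15, D 9. B has a majority (≥13).

B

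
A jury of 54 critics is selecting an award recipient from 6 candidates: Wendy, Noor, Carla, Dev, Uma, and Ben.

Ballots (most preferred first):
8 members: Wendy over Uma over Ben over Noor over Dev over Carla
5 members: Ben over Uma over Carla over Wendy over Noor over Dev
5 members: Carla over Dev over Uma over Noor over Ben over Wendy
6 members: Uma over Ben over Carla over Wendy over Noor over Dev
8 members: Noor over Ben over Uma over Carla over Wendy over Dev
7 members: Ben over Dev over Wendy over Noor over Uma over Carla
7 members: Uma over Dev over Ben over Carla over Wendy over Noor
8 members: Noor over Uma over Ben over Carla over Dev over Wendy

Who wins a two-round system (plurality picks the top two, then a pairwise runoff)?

Uma

Round 1 first-place votes: Wendy 8, Noor 16, Carla 5, Dev 0, Uma 13, Ben 12. Noor and Uma advance.
Runoff: Noor is ranked above Uma on 23 ballots, Uma above Noor on 31.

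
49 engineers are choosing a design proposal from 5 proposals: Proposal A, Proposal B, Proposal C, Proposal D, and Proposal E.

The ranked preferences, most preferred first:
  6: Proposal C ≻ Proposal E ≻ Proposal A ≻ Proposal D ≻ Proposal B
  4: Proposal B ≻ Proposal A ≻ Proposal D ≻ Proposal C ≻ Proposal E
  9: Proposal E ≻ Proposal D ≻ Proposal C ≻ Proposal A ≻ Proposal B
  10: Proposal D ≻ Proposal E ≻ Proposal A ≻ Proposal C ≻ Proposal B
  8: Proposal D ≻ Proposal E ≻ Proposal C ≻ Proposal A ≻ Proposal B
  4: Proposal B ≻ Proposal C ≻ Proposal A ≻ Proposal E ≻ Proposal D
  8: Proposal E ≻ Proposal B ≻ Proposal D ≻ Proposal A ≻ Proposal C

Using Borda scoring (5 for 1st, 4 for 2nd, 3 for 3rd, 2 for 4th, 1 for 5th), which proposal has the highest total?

Proposal A: 6×3 + 4×4 + 9×2 + 10×3 + 8×2 + 4×3 + 8×2 = 126
Proposal B: 6×1 + 4×5 + 9×1 + 10×1 + 8×1 + 4×5 + 8×4 = 105
Proposal C: 6×5 + 4×2 + 9×3 + 10×2 + 8×3 + 4×4 + 8×1 = 133
Proposal D: 6×2 + 4×3 + 9×4 + 10×5 + 8×5 + 4×1 + 8×3 = 178
Proposal E: 6×4 + 4×1 + 9×5 + 10×4 + 8×4 + 4×2 + 8×5 = 193

Proposal E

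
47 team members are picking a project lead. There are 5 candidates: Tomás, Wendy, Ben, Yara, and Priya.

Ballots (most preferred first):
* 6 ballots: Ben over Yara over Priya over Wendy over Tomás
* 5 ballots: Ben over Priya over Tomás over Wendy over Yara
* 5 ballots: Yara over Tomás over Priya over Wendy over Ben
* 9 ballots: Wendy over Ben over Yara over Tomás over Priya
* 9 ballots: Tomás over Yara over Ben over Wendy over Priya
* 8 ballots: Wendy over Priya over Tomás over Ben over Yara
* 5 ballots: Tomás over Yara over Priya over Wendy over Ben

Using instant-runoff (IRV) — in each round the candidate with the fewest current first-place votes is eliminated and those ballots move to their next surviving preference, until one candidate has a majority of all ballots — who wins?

Tomás

Round 1: Tomás 14, Wendy 17, Ben 11, Yara 5, Priya 0. Priya eliminated.
Round 2: Tomás 14, Wendy 17, Ben 11, Yara 5. Yara eliminated.
Round 3: Tomás 19, Wendy 17, Ben 11. Ben eliminated.
Round 4: Tomás 24, Wendy 23. Tomás has a majority (≥24).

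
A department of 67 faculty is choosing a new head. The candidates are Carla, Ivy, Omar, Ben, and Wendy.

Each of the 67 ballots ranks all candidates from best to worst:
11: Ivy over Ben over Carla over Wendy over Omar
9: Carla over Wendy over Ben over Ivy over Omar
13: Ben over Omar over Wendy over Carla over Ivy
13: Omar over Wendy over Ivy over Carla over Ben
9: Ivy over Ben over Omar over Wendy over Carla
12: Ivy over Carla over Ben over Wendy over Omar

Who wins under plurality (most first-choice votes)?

Ivy

First-place votes: Carla 9, Ivy 32, Omar 13, Ben 13, Wendy 0.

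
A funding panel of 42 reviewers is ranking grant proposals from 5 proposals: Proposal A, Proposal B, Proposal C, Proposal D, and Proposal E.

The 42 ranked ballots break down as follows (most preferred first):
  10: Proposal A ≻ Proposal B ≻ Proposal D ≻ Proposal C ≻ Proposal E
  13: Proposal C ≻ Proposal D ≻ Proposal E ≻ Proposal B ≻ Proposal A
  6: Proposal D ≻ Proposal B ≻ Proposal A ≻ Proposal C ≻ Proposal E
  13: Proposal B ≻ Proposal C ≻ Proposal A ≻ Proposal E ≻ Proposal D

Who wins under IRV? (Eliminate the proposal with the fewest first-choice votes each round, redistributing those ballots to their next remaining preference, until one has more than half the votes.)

Proposal B

Round 1: Proposal A 10, Proposal B 13, Proposal C 13, Proposal D 6, Proposal E 0. Proposal E eliminated.
Round 2: Proposal A 10, Proposal B 13, Proposal C 13, Proposal D 6. Proposal D eliminated.
Round 3: Proposal A 10, Proposal B 19, Proposal C 13. Proposal A eliminated.
Round 4: Proposal B 29, Proposal C 13. Proposal B has a majority (≥22).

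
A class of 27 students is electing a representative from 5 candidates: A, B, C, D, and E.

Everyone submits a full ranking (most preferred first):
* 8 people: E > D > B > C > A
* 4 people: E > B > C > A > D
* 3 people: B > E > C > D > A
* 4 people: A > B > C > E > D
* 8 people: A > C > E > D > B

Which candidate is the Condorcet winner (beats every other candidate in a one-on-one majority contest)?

E vs A: 15–12
E vs B: 20–7
E vs C: 15–12
E vs D: 27–0
E beats every other candidate.

E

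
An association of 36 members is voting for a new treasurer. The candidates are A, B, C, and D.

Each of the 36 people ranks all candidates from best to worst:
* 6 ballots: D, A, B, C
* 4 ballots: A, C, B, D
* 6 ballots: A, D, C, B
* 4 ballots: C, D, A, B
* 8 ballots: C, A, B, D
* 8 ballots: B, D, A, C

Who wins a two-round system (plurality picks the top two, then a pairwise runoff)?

A

Round 1 first-place votes: A 10, B 8, C 12, D 6. C and A advance.
Runoff: C is ranked above A on 12 ballots, A above C on 24.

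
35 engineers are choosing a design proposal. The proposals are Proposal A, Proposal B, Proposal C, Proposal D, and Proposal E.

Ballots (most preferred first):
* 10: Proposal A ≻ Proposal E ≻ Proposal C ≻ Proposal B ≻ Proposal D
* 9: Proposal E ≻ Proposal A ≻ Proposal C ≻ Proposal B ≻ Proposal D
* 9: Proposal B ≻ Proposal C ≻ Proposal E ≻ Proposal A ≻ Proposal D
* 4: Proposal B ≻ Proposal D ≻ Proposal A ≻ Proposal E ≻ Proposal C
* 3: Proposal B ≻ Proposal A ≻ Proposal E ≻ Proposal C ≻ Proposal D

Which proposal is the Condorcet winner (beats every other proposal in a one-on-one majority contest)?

Proposal E

Proposal E vs Proposal A: 18–17
Proposal E vs Proposal B: 19–16
Proposal E vs Proposal C: 26–9
Proposal E vs Proposal D: 31–4
Proposal E beats every other proposal.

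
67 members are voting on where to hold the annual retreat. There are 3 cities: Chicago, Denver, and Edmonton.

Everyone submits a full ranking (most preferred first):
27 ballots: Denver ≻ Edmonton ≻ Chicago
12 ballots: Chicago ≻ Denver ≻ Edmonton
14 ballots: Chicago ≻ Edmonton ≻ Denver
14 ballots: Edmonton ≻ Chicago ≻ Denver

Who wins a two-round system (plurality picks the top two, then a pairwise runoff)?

Chicago

Round 1 first-place votes: Chicago 26, Denver 27, Edmonton 14. Denver and Chicago advance.
Runoff: Denver is ranked above Chicago on 27 ballots, Chicago above Denver on 40.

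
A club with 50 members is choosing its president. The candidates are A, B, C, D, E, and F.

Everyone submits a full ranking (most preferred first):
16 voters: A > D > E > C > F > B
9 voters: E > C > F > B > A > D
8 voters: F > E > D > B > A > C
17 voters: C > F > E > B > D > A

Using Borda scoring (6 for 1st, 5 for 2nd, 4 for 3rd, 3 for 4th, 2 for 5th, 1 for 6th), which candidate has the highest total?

A: 16×6 + 9×2 + 8×2 + 17×1 = 147
B: 16×1 + 9×3 + 8×3 + 17×3 = 118
C: 16×3 + 9×5 + 8×1 + 17×6 = 203
D: 16×5 + 9×1 + 8×4 + 17×2 = 155
E: 16×4 + 9×6 + 8×5 + 17×4 = 226
F: 16×2 + 9×4 + 8×6 + 17×5 = 201

E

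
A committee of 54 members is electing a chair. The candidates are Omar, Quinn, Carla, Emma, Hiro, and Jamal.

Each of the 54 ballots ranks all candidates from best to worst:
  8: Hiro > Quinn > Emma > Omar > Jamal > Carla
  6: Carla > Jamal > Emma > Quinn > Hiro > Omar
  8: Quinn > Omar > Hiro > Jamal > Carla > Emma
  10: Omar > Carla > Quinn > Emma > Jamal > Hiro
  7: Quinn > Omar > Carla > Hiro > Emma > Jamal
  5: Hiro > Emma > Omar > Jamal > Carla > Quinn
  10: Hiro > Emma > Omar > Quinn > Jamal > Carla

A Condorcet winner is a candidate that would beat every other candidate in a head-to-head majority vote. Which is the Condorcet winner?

Quinn vs Omar: 29–25
Quinn vs Carla: 33–21
Quinn vs Emma: 33–21
Quinn vs Hiro: 31–23
Quinn vs Jamal: 43–11
Quinn beats every other candidate.

Quinn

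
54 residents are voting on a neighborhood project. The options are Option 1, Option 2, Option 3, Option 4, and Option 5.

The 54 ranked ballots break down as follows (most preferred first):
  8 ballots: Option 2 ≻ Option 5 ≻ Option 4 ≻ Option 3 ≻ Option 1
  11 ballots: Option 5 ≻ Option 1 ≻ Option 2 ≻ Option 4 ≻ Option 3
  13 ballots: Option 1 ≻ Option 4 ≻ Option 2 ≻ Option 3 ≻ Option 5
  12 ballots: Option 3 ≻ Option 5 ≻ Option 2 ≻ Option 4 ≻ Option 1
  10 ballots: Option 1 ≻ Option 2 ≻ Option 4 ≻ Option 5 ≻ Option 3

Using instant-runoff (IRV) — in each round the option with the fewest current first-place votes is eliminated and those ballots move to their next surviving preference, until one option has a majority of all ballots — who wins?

Round 1: Option 1 23, Option 2 8, Option 3 12, Option 4 0, Option 5 11. Option 4 eliminated.
Round 2: Option 1 23, Option 2 8, Option 3 12, Option 5 11. Option 2 eliminated.
Round 3: Option 1 23, Option 3 12, Option 5 19. Option 3 eliminated.
Round 4: Option 1 23, Option 5 31. Option 5 has a majority (≥28).

Option 5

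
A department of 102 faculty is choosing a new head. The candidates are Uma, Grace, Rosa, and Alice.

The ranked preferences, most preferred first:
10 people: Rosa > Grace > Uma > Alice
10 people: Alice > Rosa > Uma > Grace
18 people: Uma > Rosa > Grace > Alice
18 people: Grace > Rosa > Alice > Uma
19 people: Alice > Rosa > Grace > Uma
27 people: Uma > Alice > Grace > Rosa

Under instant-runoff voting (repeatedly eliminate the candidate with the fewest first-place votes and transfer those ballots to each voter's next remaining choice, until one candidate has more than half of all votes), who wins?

Uma

Round 1: Uma 45, Grace 18, Rosa 10, Alice 29. Rosa eliminated.
Round 2: Uma 45, Grace 28, Alice 29. Grace eliminated.
Round 3: Uma 55, Alice 47. Uma has a majority (≥52).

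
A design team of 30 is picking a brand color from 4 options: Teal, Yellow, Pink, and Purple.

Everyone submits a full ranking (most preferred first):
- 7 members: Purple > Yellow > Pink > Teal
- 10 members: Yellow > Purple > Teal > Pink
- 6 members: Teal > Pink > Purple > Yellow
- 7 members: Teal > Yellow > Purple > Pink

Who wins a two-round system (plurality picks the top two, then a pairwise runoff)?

Round 1 first-place votes: Teal 13, Yellow 10, Pink 0, Purple 7. Teal and Yellow advance.
Runoff: Teal is ranked above Yellow on 13 ballots, Yellow above Teal on 17.

Yellow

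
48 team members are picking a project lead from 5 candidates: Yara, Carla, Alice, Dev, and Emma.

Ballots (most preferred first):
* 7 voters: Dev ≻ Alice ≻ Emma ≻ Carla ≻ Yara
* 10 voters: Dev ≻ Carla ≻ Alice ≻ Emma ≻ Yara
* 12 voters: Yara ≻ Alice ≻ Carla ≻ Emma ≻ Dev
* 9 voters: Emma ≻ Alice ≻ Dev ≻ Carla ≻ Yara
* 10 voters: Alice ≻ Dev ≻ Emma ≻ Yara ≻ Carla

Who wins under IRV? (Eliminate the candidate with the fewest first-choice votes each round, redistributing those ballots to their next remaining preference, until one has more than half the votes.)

Alice

Round 1: Yara 12, Carla 0, Alice 10, Dev 17, Emma 9. Carla eliminated.
Round 2: Yara 12, Alice 10, Dev 17, Emma 9. Emma eliminated.
Round 3: Yara 12, Alice 19, Dev 17. Yara eliminated.
Round 4: Alice 31, Dev 17. Alice has a majority (≥25).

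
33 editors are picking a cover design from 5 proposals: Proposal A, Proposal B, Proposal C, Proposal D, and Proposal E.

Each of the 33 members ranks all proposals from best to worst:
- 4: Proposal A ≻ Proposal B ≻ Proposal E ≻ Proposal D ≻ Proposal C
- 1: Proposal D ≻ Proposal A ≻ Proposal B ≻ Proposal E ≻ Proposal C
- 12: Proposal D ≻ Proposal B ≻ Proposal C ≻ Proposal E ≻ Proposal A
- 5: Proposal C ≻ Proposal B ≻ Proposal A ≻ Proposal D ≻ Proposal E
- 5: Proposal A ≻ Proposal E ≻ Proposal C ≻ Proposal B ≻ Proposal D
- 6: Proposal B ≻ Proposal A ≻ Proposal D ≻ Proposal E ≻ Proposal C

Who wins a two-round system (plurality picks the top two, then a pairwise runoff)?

Round 1 first-place votes: Proposal A 9, Proposal B 6, Proposal C 5, Proposal D 13, Proposal E 0. Proposal D and Proposal A advance.
Runoff: Proposal D is ranked above Proposal A on 13 ballots, Proposal A above Proposal D on 20.

Proposal A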